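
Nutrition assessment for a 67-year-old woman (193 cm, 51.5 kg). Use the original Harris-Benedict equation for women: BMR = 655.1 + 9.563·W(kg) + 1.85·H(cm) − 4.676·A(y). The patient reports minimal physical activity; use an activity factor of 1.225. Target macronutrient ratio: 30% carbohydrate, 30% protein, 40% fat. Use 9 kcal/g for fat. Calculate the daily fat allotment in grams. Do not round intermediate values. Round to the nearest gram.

Harris-Benedict: BMR = 655.1 + 9.563(51.5) + 1.85(193) − 4.676(67) = 1191.3525 kcal/day.
TEE = 1191.3525 × 1.225 = 1459.4068 kcal/day.
Fat energy = 40% × 1459.4068 = 583.7627 kcal.
Fat = 583.7627 ÷ 9 kcal/g = 64.8625 g.

65 g/day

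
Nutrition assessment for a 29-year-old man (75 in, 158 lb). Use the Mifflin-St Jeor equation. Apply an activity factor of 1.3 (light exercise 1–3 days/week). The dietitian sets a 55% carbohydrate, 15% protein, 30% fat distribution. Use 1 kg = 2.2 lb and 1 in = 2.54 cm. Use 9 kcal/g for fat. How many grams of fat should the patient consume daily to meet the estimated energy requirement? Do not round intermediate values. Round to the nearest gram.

Convert to metric: weight = 158 ÷ 2.2 = 71.8182 kg; height = 75 × 2.54 = 190.5 cm.
Mifflin-St Jeor (male): BMR = 10(71.8182) + 6.25(190.5) − 5(29) + 5 = 718.1818 + 1190.625 − 145 + 5 = 1768.8068 kcal/day.
TEE = 1768.8068 × 1.3 = 2299.4489 kcal/day.
Fat energy = 30% × 2299.4489 = 689.8347 kcal.
Fat = 689.8347 ÷ 9 kcal/g = 76.6483 g.

77 g/day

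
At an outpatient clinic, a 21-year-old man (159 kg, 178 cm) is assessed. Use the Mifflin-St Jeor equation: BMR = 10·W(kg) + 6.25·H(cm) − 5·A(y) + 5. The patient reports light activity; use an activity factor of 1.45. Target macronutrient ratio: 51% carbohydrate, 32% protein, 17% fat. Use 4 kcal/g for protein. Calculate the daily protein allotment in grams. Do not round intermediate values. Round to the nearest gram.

Mifflin-St Jeor (male): BMR = 10(159) + 6.25(178) − 5(21) + 5 = 1590 + 1112.5 − 105 + 5 = 2602.5 kcal/day.
TEE = 2602.5 × 1.45 = 3773.625 kcal/day.
Protein energy = 32% × 3773.625 = 1207.56 kcal.
Protein = 1207.56 ÷ 4 kcal/g = 301.89 g.

302 g/day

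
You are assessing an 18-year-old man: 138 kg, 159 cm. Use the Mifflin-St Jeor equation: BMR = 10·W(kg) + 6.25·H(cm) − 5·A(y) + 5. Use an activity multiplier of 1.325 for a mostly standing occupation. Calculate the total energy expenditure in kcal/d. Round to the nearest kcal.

Mifflin-St Jeor (male): BMR = 10(138) + 6.25(159) − 5(18) + 5 = 1380 + 993.75 − 90 + 5 = 2288.75 kcal/day.
TEE = BMR × activity factor = 2288.75 × 1.325 = 3032.5938 kcal/day.

3033 kcal/d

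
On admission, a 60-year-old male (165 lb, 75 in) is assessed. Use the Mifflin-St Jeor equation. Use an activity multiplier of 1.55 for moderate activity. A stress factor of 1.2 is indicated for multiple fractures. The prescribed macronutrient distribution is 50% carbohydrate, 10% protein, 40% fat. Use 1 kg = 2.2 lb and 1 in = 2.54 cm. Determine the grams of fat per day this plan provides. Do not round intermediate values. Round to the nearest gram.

Convert to metric: weight = 165 ÷ 2.2 = 75 kg; height = 75 × 2.54 = 190.5 cm.
Mifflin-St Jeor (male): BMR = 10(75) + 6.25(190.5) − 5(60) + 5 = 750 + 1190.625 − 300 + 5 = 1645.625 kcal/day.
TEE = 1645.625 × 1.55 = 2550.7188 kcal/day.
With stress factor 1.2: 2550.7188 × 1.2 = 3060.8625 kcal/day.
Fat energy = 40% × 3060.8625 = 1224.345 kcal.
Fat = 1224.345 ÷ 9 kcal/g = 136.0383 g.

136 g/day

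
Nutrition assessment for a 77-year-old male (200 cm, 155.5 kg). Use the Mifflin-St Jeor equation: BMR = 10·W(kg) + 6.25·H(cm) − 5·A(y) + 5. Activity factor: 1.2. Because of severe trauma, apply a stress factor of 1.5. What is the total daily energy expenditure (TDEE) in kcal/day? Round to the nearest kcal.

4365 kcal/day

Mifflin-St Jeor (male): BMR = 10(155.5) + 6.25(200) − 5(77) + 5 = 1555 + 1250 − 385 + 5 = 2425 kcal/day.
TEE = BMR × activity factor = 2425 × 1.2 = 2910 kcal/day.
Apply stress factor: 2910 × 1.5 = 4365 kcal/day.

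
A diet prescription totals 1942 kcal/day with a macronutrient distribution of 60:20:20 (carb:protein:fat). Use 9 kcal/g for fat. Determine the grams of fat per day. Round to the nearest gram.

Fat energy = 20% × 1942 = 388.4 kcal.
At 9 kcal/g: 388.4 ÷ 9 = 43.1556 g.

43 g/day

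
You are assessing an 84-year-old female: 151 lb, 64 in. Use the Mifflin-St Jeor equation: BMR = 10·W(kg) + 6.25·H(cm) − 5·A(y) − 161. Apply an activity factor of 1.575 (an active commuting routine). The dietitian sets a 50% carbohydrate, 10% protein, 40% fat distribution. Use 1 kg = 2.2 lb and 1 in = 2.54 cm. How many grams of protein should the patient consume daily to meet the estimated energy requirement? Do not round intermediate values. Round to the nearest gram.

44 g/day

Convert to metric: weight = 151 ÷ 2.2 = 68.6364 kg; height = 64 × 2.54 = 162.56 cm.
Mifflin-St Jeor (female): BMR = 10(68.6364) + 6.25(162.56) − 5(84) − 161 = 686.3636 + 1016 − 420 − 161 = 1121.3636 kcal/day.
TEE = 1121.3636 × 1.575 = 1766.1477 kcal/day.
Protein energy = 10% × 1766.1477 = 176.6148 kcal.
Protein = 176.6148 ÷ 4 kcal/g = 44.1537 g.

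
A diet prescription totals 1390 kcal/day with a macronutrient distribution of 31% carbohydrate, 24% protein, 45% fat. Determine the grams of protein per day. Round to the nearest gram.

83 g/day

Protein energy = 24% × 1390 = 333.6 kcal.
At 4 kcal/g: 333.6 ÷ 4 = 83.4 g.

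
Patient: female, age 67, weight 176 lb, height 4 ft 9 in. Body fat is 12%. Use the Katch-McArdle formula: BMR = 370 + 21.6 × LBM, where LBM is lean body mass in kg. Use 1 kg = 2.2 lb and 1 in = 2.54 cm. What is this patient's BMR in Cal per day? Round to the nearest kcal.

Convert to metric: weight = 176 ÷ 2.2 = 80 kg; height = (4×12 + 9) × 2.54 = 57 × 2.54 = 144.78 cm.
LBM = 80 × (1 − 0.12) = 70.4 kg. Katch-McArdle: BMR = 370 + 21.6 × 70.4 = 1890.64 kcal/day.

1891 Cal per day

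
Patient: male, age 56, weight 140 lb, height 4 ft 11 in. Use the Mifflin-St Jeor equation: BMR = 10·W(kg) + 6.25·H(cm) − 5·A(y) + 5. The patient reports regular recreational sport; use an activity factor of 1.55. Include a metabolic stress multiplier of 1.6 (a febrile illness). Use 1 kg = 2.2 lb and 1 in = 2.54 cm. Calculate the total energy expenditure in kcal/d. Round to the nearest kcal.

Convert to metric: weight = 140 ÷ 2.2 = 63.6364 kg; height = (4×12 + 11) × 2.54 = 59 × 2.54 = 149.86 cm.
Mifflin-St Jeor (male): BMR = 10(63.6364) + 6.25(149.86) − 5(56) + 5 = 636.3636 + 936.625 − 280 + 5 = 1297.9886 kcal/day.
TEE = BMR × activity factor = 1297.9886 × 1.55 = 2011.8824 kcal/day.
Apply stress factor: 2011.8824 × 1.6 = 3219.0118 kcal/day.

3219 kcal/d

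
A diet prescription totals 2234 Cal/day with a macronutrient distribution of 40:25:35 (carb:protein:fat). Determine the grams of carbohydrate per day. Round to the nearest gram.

223 g/day

Carbohydrate energy = 40% × 2234 = 893.6 kcal.
At 4 kcal/g: 893.6 ÷ 4 = 223.4 g.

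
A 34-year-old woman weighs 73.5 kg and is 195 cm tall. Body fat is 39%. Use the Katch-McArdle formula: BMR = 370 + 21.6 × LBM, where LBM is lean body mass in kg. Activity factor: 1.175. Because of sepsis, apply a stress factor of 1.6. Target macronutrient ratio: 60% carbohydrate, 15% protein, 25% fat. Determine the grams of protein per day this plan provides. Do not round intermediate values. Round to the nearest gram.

LBM = 73.5 × (1 − 0.39) = 44.835 kg. Katch-McArdle: BMR = 370 + 21.6 × 44.835 = 1338.436 kcal/day.
TEE = 1338.436 × 1.175 = 1572.6623 kcal/day.
With stress factor 1.6: 1572.6623 × 1.6 = 2516.2597 kcal/day.
Protein energy = 15% × 2516.2597 = 377.439 kcal.
Protein = 377.439 ÷ 4 kcal/g = 94.3597 g.

94 g/day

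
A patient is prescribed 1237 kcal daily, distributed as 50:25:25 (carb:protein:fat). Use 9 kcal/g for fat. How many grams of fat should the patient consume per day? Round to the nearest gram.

Fat energy = 25% × 1237 = 309.25 kcal.
At 9 kcal/g: 309.25 ÷ 9 = 34.3611 g.

34 g/day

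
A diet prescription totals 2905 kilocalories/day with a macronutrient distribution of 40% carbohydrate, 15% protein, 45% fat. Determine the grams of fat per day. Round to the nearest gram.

145 g/day

Fat energy = 45% × 2905 = 1307.25 kcal.
At 9 kcal/g: 1307.25 ÷ 9 = 145.25 g.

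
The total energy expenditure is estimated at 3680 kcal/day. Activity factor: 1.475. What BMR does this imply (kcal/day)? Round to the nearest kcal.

BMR = TEE ÷ activity factor = 3680 ÷ 1.475 = 2494.9153 kcal/day.

2495 kcal/day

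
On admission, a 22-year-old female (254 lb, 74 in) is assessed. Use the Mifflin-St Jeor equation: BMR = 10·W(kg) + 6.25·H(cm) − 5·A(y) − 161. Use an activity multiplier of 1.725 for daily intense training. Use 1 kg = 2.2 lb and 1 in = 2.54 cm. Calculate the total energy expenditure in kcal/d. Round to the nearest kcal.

3551 kcal/d

Convert to metric: weight = 254 ÷ 2.2 = 115.4545 kg; height = 74 × 2.54 = 187.96 cm.
Mifflin-St Jeor (female): BMR = 10(115.4545) + 6.25(187.96) − 5(22) − 161 = 1154.5455 + 1174.75 − 110 − 161 = 2058.2955 kcal/day.
TEE = BMR × activity factor = 2058.2955 × 1.725 = 3550.5597 kcal/day.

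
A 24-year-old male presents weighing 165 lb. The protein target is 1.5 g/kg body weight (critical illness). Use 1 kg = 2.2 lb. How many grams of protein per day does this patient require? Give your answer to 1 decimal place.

Weight in kg = 165 ÷ 2.2 = 75 kg.
Protein = 1.5 g/kg × 75 kg = 112.5 g/day.

112.5 g/day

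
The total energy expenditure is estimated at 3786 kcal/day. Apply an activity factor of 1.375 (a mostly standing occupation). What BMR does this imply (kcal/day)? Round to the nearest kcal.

BMR = TEE ÷ activity factor = 3786 ÷ 1.375 = 2753.4545 kcal/day.

2753 kcal/day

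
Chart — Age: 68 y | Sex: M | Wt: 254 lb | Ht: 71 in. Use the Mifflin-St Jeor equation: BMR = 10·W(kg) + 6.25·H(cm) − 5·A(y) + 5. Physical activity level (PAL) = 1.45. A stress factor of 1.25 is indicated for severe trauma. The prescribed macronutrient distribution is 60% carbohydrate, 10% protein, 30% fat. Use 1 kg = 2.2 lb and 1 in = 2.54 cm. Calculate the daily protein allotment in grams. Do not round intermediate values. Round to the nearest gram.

Convert to metric: weight = 254 ÷ 2.2 = 115.4545 kg; height = 71 × 2.54 = 180.34 cm.
Mifflin-St Jeor (male): BMR = 10(115.4545) + 6.25(180.34) − 5(68) + 5 = 1154.5455 + 1127.125 − 340 + 5 = 1946.6705 kcal/day.
TEE = 1946.6705 × 1.45 = 2822.6722 kcal/day.
With stress factor 1.25: 2822.6722 × 1.25 = 3528.3402 kcal/day.
Protein energy = 10% × 3528.3402 = 352.834 kcal.
Protein = 352.834 ÷ 4 kcal/g = 88.2085 g.

88 g/day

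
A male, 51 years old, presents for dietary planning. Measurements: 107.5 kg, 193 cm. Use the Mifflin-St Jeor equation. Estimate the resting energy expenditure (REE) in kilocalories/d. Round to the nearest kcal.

2031 kilocalories/d

Mifflin-St Jeor (male): BMR = 10(107.5) + 6.25(193) − 5(51) + 5 = 1075 + 1206.25 − 255 + 5 = 2031.25 kcal/day.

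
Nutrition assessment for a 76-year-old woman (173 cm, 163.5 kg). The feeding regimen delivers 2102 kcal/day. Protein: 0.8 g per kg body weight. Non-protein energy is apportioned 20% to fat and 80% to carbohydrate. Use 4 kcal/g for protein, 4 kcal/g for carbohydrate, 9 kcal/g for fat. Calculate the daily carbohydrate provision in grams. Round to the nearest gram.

Protein = 0.8 × 163.5 = 130.8 g → 130.8 × 4 = 523.2 kcal.
Non-protein calories = 2102 − 523.2 = 1578.8 kcal.
Fat: 20% × 1578.8 = 315.76 kcal; carbohydrate: 1263.04 kcal.
Carbohydrate: 1263.04 kcal ÷ 4 kcal/g = 315.76 g.

316 g/day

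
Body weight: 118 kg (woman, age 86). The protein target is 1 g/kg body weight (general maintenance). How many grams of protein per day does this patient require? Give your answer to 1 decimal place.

Protein = 1 g/kg × 118 kg = 118 g/day.

118.0 g/day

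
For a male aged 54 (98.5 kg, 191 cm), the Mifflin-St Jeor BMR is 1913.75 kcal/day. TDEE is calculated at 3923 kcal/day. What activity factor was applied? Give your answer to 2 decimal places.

2.05

Activity factor = TEE ÷ BMR = 3923 ÷ 1913.75 = 2.05.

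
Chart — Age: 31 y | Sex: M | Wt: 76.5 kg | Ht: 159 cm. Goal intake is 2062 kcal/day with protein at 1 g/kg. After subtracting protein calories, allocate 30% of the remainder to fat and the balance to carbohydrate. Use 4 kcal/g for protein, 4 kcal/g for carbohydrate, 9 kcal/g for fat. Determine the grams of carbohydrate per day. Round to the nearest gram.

307 g/day

Protein = 1 × 76.5 = 76.5 g → 76.5 × 4 = 306 kcal.
Non-protein calories = 2062 − 306 = 1756 kcal.
Fat: 30% × 1756 = 526.8 kcal; carbohydrate: 1229.2 kcal.
Carbohydrate: 1229.2 kcal ÷ 4 kcal/g = 307.3 g.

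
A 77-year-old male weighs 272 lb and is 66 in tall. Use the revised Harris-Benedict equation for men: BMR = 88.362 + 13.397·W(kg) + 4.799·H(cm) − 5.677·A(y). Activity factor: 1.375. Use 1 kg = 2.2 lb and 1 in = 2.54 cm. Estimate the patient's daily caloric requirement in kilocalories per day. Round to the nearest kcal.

Convert to metric: weight = 272 ÷ 2.2 = 123.6364 kg; height = 66 × 2.54 = 167.64 cm.
Harris-Benedict: BMR = 88.362 + 13.397(123.6364) + 4.799(167.64) − 5.677(77) = 2112.0937 kcal/day.
TEE = BMR × activity factor = 2112.0937 × 1.375 = 2904.1289 kcal/day.

2904 kilocalories per day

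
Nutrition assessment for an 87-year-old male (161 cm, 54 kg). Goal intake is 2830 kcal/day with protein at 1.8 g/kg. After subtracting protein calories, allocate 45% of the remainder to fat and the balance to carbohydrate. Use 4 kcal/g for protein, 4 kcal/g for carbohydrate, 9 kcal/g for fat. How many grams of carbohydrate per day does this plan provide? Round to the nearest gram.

Protein = 1.8 × 54 = 97.2 g → 97.2 × 4 = 388.8 kcal.
Non-protein calories = 2830 − 388.8 = 2441.2 kcal.
Fat: 45% × 2441.2 = 1098.54 kcal; carbohydrate: 1342.66 kcal.
Carbohydrate: 1342.66 kcal ÷ 4 kcal/g = 335.665 g.

336 g/day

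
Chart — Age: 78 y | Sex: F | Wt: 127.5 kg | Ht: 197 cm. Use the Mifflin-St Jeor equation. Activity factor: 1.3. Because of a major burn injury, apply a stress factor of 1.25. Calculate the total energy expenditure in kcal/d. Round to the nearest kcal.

Mifflin-St Jeor (female): BMR = 10(127.5) + 6.25(197) − 5(78) − 161 = 1275 + 1231.25 − 390 − 161 = 1955.25 kcal/day.
TEE = BMR × activity factor = 1955.25 × 1.3 = 2541.825 kcal/day.
Apply stress factor: 2541.825 × 1.25 = 3177.2813 kcal/day.

3177 kcal/d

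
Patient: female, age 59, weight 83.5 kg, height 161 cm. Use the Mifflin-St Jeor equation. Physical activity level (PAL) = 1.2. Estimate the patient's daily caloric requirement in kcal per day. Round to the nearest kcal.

1662 kcal per day

Mifflin-St Jeor (female): BMR = 10(83.5) + 6.25(161) − 5(59) − 161 = 835 + 1006.25 − 295 − 161 = 1385.25 kcal/day.
TEE = BMR × activity factor = 1385.25 × 1.2 = 1662.3 kcal/day.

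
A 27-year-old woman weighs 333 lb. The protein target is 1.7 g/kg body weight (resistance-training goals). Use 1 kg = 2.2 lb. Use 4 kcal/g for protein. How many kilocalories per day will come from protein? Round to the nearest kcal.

1029 kcal/day

Weight in kg = 333 ÷ 2.2 = 151.3636 kg.
Protein = 1.7 g/kg × 151.3636 kg = 257.3182 g/day.
Protein energy = 257.3182 g × 4 kcal/g = 1029.2727 kcal/day.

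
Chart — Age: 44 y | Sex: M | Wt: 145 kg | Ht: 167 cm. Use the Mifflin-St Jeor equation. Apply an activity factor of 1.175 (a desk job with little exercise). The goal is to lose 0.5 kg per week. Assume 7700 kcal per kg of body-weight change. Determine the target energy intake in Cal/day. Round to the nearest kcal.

2128 Cal/day

Mifflin-St Jeor (male): BMR = 10(145) + 6.25(167) − 5(44) + 5 = 1450 + 1043.75 − 220 + 5 = 2278.75 kcal/day.
TEE = 2278.75 × 1.175 = 2677.5313 kcal/day.
Required daily deficit = 0.5 × 7700 ÷ 7 = 550 kcal/day.
Target intake = 2677.5313 − 550 = 2127.5313 kcal/day.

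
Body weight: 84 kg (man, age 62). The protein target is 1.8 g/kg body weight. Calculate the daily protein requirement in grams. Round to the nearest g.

151 g/day

Protein = 1.8 g/kg × 84 kg = 151.2 g/day.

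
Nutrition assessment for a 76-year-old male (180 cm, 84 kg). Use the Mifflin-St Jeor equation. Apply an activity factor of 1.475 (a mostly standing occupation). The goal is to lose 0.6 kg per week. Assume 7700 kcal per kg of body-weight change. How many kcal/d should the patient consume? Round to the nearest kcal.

1685 kcal/d

Mifflin-St Jeor (male): BMR = 10(84) + 6.25(180) − 5(76) + 5 = 840 + 1125 − 380 + 5 = 1590 kcal/day.
TEE = 1590 × 1.475 = 2345.25 kcal/day.
Required daily deficit = 0.6 × 7700 ÷ 7 = 660 kcal/day.
Target intake = 2345.25 − 660 = 1685.25 kcal/day.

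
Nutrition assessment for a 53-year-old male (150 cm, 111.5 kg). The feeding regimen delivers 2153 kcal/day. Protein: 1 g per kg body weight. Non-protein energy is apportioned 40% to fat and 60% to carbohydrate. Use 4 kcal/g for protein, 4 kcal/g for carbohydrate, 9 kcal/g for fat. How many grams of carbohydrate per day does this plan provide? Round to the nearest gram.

Protein = 1 × 111.5 = 111.5 g → 111.5 × 4 = 446 kcal.
Non-protein calories = 2153 − 446 = 1707 kcal.
Fat: 40% × 1707 = 682.8 kcal; carbohydrate: 1024.2 kcal.
Carbohydrate: 1024.2 kcal ÷ 4 kcal/g = 256.05 g.

256 g/day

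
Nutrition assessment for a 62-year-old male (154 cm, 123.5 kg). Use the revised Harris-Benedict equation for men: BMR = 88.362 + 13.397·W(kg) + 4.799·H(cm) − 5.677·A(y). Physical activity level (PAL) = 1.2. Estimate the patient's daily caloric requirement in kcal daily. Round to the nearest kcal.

Harris-Benedict: BMR = 88.362 + 13.397(123.5) + 4.799(154) − 5.677(62) = 2129.9635 kcal/day.
TEE = BMR × activity factor = 2129.9635 × 1.2 = 2555.9562 kcal/day.

2556 kcal daily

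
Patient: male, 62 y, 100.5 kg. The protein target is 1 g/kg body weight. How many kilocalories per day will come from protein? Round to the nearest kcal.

Protein = 1 g/kg × 100.5 kg = 100.5 g/day.
Protein energy = 100.5 g × 4 kcal/g = 402 kcal/day.

402 kcal/day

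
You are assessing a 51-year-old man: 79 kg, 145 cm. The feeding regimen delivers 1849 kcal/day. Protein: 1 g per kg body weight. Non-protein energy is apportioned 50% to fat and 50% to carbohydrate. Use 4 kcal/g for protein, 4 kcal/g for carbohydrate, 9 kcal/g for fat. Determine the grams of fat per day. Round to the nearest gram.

85 g/day

Protein = 1 × 79 = 79 g → 79 × 4 = 316 kcal.
Non-protein calories = 1849 − 316 = 1533 kcal.
Fat: 50% × 1533 = 766.5 kcal; carbohydrate: 766.5 kcal.
Fat: 766.5 kcal ÷ 9 kcal/g = 85.1667 g.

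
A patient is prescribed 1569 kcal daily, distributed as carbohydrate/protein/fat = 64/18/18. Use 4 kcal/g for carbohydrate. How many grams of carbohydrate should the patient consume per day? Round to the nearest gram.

Carbohydrate energy = 64% × 1569 = 1004.16 kcal.
At 4 kcal/g: 1004.16 ÷ 4 = 251.04 g.

251 g/day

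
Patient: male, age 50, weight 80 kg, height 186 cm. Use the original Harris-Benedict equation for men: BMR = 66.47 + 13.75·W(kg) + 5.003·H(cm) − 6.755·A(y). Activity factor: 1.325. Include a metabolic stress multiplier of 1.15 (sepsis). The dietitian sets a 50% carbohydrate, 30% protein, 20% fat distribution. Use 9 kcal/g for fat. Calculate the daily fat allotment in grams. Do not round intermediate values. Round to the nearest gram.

Harris-Benedict: BMR = 66.47 + 13.75(80) + 5.003(186) − 6.755(50) = 1759.278 kcal/day.
TEE = 1759.278 × 1.325 = 2331.0434 kcal/day.
With stress factor 1.15: 2331.0434 × 1.15 = 2680.6999 kcal/day.
Fat energy = 20% × 2680.6999 = 536.14 kcal.
Fat = 536.14 ÷ 9 kcal/g = 59.5711 g.

60 g/day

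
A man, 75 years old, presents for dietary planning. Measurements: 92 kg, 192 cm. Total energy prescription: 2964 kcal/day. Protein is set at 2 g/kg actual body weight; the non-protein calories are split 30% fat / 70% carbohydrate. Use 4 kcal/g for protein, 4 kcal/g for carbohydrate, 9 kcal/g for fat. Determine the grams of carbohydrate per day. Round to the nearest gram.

Protein = 2 × 92 = 184 g → 184 × 4 = 736 kcal.
Non-protein calories = 2964 − 736 = 2228 kcal.
Fat: 30% × 2228 = 668.4 kcal; carbohydrate: 1559.6 kcal.
Carbohydrate: 1559.6 kcal ÷ 4 kcal/g = 389.9 g.

390 g/day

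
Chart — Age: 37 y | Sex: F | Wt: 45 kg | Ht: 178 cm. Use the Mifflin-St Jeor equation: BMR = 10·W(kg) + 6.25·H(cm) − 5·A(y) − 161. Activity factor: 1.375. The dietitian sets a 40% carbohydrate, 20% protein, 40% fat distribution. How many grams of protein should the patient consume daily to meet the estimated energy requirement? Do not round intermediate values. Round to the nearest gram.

Mifflin-St Jeor (female): BMR = 10(45) + 6.25(178) − 5(37) − 161 = 450 + 1112.5 − 185 − 161 = 1216.5 kcal/day.
TEE = 1216.5 × 1.375 = 1672.6875 kcal/day.
Protein energy = 20% × 1672.6875 = 334.5375 kcal.
Protein = 334.5375 ÷ 4 kcal/g = 83.6344 g.

84 g/day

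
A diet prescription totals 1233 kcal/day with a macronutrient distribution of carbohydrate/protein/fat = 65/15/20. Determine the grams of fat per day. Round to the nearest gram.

27 g/day

Fat energy = 20% × 1233 = 246.6 kcal.
At 9 kcal/g: 246.6 ÷ 9 = 27.4 g.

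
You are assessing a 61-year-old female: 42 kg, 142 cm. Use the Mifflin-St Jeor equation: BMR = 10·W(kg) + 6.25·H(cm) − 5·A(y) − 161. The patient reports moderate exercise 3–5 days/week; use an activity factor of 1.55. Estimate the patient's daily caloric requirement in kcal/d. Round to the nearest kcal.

1304 kcal/d

Mifflin-St Jeor (female): BMR = 10(42) + 6.25(142) − 5(61) − 161 = 420 + 887.5 − 305 − 161 = 841.5 kcal/day.
TEE = BMR × activity factor = 841.5 × 1.55 = 1304.325 kcal/day.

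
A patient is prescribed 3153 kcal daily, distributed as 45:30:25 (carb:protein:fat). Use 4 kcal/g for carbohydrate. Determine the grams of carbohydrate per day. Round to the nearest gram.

355 g/day

Carbohydrate energy = 45% × 3153 = 1418.85 kcal.
At 4 kcal/g: 1418.85 ÷ 4 = 354.7125 g.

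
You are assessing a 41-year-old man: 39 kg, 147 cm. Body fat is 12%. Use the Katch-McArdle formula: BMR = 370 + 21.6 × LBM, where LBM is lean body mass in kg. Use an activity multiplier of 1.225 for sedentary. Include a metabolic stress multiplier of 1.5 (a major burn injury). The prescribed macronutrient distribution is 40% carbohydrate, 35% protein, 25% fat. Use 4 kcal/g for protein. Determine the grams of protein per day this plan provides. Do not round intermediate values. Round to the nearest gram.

179 g/day

LBM = 39 × (1 − 0.12) = 34.32 kg. Katch-McArdle: BMR = 370 + 21.6 × 34.32 = 1111.312 kcal/day.
TEE = 1111.312 × 1.225 = 1361.3572 kcal/day.
With stress factor 1.5: 1361.3572 × 1.5 = 2042.0358 kcal/day.
Protein energy = 35% × 2042.0358 = 714.7125 kcal.
Protein = 714.7125 ÷ 4 kcal/g = 178.6781 g.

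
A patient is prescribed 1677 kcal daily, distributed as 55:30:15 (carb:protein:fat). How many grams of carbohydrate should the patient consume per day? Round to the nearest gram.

Carbohydrate energy = 55% × 1677 = 922.35 kcal.
At 4 kcal/g: 922.35 ÷ 4 = 230.5875 g.

231 g/day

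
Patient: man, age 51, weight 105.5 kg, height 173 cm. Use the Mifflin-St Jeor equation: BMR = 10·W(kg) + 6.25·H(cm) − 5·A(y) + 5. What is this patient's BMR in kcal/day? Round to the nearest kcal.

Mifflin-St Jeor (male): BMR = 10(105.5) + 6.25(173) − 5(51) + 5 = 1055 + 1081.25 − 255 + 5 = 1886.25 kcal/day.

1886 kcal/day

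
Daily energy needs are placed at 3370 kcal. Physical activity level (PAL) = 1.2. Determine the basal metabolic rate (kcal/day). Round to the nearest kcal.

BMR = TEE ÷ activity factor = 3370 ÷ 1.2 = 2808.3333 kcal/day.

2808 kcal/day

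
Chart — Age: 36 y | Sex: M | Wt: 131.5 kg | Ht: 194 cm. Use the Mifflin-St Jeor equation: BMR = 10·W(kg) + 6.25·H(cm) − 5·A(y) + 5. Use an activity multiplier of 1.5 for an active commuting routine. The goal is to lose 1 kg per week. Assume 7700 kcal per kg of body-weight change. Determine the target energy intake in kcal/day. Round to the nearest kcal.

2429 kcal/day

Mifflin-St Jeor (male): BMR = 10(131.5) + 6.25(194) − 5(36) + 5 = 1315 + 1212.5 − 180 + 5 = 2352.5 kcal/day.
TEE = 2352.5 × 1.5 = 3528.75 kcal/day.
Required daily deficit = 1 × 7700 ÷ 7 = 1100 kcal/day.
Target intake = 3528.75 − 1100 = 2428.75 kcal/day.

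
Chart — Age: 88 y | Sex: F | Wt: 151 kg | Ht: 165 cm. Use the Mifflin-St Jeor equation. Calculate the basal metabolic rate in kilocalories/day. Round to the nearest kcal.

Mifflin-St Jeor (female): BMR = 10(151) + 6.25(165) − 5(88) − 161 = 1510 + 1031.25 − 440 − 161 = 1940.25 kcal/day.

1940 kilocalories/day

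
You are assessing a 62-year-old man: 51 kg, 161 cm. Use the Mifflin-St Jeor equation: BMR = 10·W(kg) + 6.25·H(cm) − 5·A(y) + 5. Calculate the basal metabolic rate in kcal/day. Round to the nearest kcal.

Mifflin-St Jeor (male): BMR = 10(51) + 6.25(161) − 5(62) + 5 = 510 + 1006.25 − 310 + 5 = 1211.25 kcal/day.

1211 kcal/day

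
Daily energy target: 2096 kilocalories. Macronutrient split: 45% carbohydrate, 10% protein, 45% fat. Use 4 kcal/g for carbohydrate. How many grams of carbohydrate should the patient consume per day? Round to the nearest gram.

236 g/day

Carbohydrate energy = 45% × 2096 = 943.2 kcal.
At 4 kcal/g: 943.2 ÷ 4 = 235.8 g.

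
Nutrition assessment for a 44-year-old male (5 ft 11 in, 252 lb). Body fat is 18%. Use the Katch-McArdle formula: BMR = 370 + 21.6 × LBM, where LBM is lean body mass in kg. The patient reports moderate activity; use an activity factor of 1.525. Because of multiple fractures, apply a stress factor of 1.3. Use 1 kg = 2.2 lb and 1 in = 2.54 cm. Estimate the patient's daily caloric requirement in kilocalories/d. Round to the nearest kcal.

Convert to metric: weight = 252 ÷ 2.2 = 114.5455 kg; height = (5×12 + 11) × 2.54 = 71 × 2.54 = 180.34 cm.
LBM = 114.5455 × (1 − 0.18) = 93.9273 kg. Katch-McArdle: BMR = 370 + 21.6 × 93.9273 = 2398.8291 kcal/day.
TEE = BMR × activity factor = 2398.8291 × 1.525 = 3658.2144 kcal/day.
Apply stress factor: 3658.2144 × 1.3 = 4755.6787 kcal/day.

4756 kilocalories/d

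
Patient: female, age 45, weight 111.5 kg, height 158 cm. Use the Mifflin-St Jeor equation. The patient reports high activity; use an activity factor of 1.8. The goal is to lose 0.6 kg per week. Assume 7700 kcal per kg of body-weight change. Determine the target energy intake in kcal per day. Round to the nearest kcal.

Mifflin-St Jeor (female): BMR = 10(111.5) + 6.25(158) − 5(45) − 161 = 1115 + 987.5 − 225 − 161 = 1716.5 kcal/day.
TEE = 1716.5 × 1.8 = 3089.7 kcal/day.
Required daily deficit = 0.6 × 7700 ÷ 7 = 660 kcal/day.
Target intake = 3089.7 − 660 = 2429.7 kcal/day.

2430 kcal per day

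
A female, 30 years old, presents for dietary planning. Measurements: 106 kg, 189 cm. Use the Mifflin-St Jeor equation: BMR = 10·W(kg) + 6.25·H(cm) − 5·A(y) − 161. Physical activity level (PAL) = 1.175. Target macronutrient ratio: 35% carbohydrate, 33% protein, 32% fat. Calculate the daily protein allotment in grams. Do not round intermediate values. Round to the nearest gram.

Mifflin-St Jeor (female): BMR = 10(106) + 6.25(189) − 5(30) − 161 = 1060 + 1181.25 − 150 − 161 = 1930.25 kcal/day.
TEE = 1930.25 × 1.175 = 2268.0438 kcal/day.
Protein energy = 33% × 2268.0438 = 748.4544 kcal.
Protein = 748.4544 ÷ 4 kcal/g = 187.1136 g.

187 g/day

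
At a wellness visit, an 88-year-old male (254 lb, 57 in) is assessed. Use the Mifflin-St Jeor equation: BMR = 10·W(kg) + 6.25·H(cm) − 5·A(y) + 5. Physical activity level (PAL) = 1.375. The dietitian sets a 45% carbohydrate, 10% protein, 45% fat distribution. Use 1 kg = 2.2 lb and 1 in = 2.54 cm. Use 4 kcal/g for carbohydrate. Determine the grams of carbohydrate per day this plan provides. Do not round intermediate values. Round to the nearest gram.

251 g/day

Convert to metric: weight = 254 ÷ 2.2 = 115.4545 kg; height = 57 × 2.54 = 144.78 cm.
Mifflin-St Jeor (male): BMR = 10(115.4545) + 6.25(144.78) − 5(88) + 5 = 1154.5455 + 904.875 − 440 + 5 = 1624.4205 kcal/day.
TEE = 1624.4205 × 1.375 = 2233.5781 kcal/day.
Carbohydrate energy = 45% × 2233.5781 = 1005.1102 kcal.
Carbohydrate = 1005.1102 ÷ 4 kcal/g = 251.2775 g.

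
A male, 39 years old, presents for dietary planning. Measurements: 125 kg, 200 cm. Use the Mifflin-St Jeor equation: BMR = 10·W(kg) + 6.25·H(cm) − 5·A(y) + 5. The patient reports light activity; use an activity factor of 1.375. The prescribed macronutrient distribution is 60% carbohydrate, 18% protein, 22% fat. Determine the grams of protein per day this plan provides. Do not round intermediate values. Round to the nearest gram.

143 g/day

Mifflin-St Jeor (male): BMR = 10(125) + 6.25(200) − 5(39) + 5 = 1250 + 1250 − 195 + 5 = 2310 kcal/day.
TEE = 2310 × 1.375 = 3176.25 kcal/day.
Protein energy = 18% × 3176.25 = 571.725 kcal.
Protein = 571.725 ÷ 4 kcal/g = 142.9313 g.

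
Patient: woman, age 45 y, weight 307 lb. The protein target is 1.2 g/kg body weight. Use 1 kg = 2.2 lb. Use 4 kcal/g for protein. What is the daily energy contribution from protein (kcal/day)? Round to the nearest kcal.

670 kcal/day

Weight in kg = 307 ÷ 2.2 = 139.5455 kg.
Protein = 1.2 g/kg × 139.5455 kg = 167.4545 g/day.
Protein energy = 167.4545 g × 4 kcal/g = 669.8182 kcal/day.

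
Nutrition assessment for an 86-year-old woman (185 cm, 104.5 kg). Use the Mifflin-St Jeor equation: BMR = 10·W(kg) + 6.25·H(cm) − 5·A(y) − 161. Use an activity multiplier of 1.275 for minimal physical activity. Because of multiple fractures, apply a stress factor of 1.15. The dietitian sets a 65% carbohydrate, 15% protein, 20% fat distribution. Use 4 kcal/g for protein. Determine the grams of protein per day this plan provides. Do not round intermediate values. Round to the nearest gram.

Mifflin-St Jeor (female): BMR = 10(104.5) + 6.25(185) − 5(86) − 161 = 1045 + 1156.25 − 430 − 161 = 1610.25 kcal/day.
TEE = 1610.25 × 1.275 = 2053.0688 kcal/day.
With stress factor 1.15: 2053.0688 × 1.15 = 2361.0291 kcal/day.
Protein energy = 15% × 2361.0291 = 354.1544 kcal.
Protein = 354.1544 ÷ 4 kcal/g = 88.5386 g.

89 g/day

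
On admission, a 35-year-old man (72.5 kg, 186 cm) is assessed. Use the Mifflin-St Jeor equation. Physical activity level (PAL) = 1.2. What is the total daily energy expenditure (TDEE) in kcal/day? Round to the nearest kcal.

2061 kcal/day

Mifflin-St Jeor (male): BMR = 10(72.5) + 6.25(186) − 5(35) + 5 = 725 + 1162.5 − 175 + 5 = 1717.5 kcal/day.
TEE = BMR × activity factor = 1717.5 × 1.2 = 2061 kcal/day.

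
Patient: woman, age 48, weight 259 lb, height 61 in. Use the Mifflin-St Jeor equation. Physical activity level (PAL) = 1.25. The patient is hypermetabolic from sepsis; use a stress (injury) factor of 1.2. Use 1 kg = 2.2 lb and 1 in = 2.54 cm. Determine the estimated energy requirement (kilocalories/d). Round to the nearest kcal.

Convert to metric: weight = 259 ÷ 2.2 = 117.7273 kg; height = 61 × 2.54 = 154.94 cm.
Mifflin-St Jeor (female): BMR = 10(117.7273) + 6.25(154.94) − 5(48) − 161 = 1177.2727 + 968.375 − 240 − 161 = 1744.6477 kcal/day.
TEE = BMR × activity factor = 1744.6477 × 1.25 = 2180.8097 kcal/day.
Apply stress factor: 2180.8097 × 1.2 = 2616.9716 kcal/day.

2617 kilocalories/d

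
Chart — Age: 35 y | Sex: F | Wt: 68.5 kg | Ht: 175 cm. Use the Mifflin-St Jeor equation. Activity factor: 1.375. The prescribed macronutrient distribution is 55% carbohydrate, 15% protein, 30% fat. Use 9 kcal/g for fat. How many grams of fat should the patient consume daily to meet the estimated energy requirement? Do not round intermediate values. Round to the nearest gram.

Mifflin-St Jeor (female): BMR = 10(68.5) + 6.25(175) − 5(35) − 161 = 685 + 1093.75 − 175 − 161 = 1442.75 kcal/day.
TEE = 1442.75 × 1.375 = 1983.7813 kcal/day.
Fat energy = 30% × 1983.7813 = 595.1344 kcal.
Fat = 595.1344 ÷ 9 kcal/g = 66.126 g.

66 g/day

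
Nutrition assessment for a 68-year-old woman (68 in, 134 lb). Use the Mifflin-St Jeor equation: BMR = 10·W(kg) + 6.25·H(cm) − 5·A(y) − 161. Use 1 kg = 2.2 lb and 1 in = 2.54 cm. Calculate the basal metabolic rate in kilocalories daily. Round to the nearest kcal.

1188 kilocalories daily

Convert to metric: weight = 134 ÷ 2.2 = 60.9091 kg; height = 68 × 2.54 = 172.72 cm.
Mifflin-St Jeor (female): BMR = 10(60.9091) + 6.25(172.72) − 5(68) − 161 = 609.0909 + 1079.5 − 340 − 161 = 1187.5909 kcal/day.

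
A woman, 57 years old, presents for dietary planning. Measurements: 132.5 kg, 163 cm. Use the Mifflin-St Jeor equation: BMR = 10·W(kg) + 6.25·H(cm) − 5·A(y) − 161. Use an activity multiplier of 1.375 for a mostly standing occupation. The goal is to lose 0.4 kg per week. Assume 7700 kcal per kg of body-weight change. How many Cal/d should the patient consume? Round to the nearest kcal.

2169 Cal/d

Mifflin-St Jeor (female): BMR = 10(132.5) + 6.25(163) − 5(57) − 161 = 1325 + 1018.75 − 285 − 161 = 1897.75 kcal/day.
TEE = 1897.75 × 1.375 = 2609.4063 kcal/day.
Required daily deficit = 0.4 × 7700 ÷ 7 = 440 kcal/day.
Target intake = 2609.4063 − 440 = 2169.4063 kcal/day.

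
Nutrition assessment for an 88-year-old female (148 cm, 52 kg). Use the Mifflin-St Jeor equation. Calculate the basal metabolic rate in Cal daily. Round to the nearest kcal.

Mifflin-St Jeor (female): BMR = 10(52) + 6.25(148) − 5(88) − 161 = 520 + 925 − 440 − 161 = 844 kcal/day.

844 Cal daily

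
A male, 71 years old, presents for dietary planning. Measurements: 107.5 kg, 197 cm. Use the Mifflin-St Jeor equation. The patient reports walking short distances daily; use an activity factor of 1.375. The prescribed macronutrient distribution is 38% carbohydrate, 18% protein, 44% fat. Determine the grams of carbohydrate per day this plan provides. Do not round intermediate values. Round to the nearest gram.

256 g/day

Mifflin-St Jeor (male): BMR = 10(107.5) + 6.25(197) − 5(71) + 5 = 1075 + 1231.25 − 355 + 5 = 1956.25 kcal/day.
TEE = 1956.25 × 1.375 = 2689.8438 kcal/day.
Carbohydrate energy = 38% × 2689.8438 = 1022.1406 kcal.
Carbohydrate = 1022.1406 ÷ 4 kcal/g = 255.5352 g.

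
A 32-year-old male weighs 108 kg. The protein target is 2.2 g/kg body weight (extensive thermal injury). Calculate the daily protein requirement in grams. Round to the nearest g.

238 g/day

Protein = 2.2 g/kg × 108 kg = 237.6 g/day.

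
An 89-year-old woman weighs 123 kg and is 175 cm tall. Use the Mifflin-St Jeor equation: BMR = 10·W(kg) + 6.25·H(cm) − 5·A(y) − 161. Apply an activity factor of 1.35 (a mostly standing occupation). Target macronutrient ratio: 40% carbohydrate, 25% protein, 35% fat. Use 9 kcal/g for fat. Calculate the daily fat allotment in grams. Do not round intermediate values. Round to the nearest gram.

Mifflin-St Jeor (female): BMR = 10(123) + 6.25(175) − 5(89) − 161 = 1230 + 1093.75 − 445 − 161 = 1717.75 kcal/day.
TEE = 1717.75 × 1.35 = 2318.9625 kcal/day.
Fat energy = 35% × 2318.9625 = 811.6369 kcal.
Fat = 811.6369 ÷ 9 kcal/g = 90.1819 g.

90 g/day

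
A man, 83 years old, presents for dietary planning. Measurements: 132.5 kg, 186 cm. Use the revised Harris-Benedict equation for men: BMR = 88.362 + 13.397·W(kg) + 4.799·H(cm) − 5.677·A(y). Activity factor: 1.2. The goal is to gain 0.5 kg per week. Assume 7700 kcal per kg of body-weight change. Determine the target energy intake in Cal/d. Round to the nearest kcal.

Harris-Benedict: BMR = 88.362 + 13.397(132.5) + 4.799(186) − 5.677(83) = 2284.8875 kcal/day.
TEE = 2284.8875 × 1.2 = 2741.865 kcal/day.
Required daily surplus = 0.5 × 7700 ÷ 7 = 550 kcal/day.
Target intake = 2741.865 + 550 = 3291.865 kcal/day.

3292 Cal/d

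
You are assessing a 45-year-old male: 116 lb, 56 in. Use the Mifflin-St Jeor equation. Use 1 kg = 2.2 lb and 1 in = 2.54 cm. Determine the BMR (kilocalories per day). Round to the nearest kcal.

1196 kilocalories per day

Convert to metric: weight = 116 ÷ 2.2 = 52.7273 kg; height = 56 × 2.54 = 142.24 cm.
Mifflin-St Jeor (male): BMR = 10(52.7273) + 6.25(142.24) − 5(45) + 5 = 527.2727 + 889 − 225 + 5 = 1196.2727 kcal/day.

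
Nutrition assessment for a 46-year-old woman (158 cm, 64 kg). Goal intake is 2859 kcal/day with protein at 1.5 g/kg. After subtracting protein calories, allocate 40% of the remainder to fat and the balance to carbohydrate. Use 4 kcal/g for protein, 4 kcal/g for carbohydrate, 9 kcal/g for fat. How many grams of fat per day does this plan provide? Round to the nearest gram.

110 g/day

Protein = 1.5 × 64 = 96 g → 96 × 4 = 384 kcal.
Non-protein calories = 2859 − 384 = 2475 kcal.
Fat: 40% × 2475 = 990 kcal; carbohydrate: 1485 kcal.
Fat: 990 kcal ÷ 9 kcal/g = 110 g.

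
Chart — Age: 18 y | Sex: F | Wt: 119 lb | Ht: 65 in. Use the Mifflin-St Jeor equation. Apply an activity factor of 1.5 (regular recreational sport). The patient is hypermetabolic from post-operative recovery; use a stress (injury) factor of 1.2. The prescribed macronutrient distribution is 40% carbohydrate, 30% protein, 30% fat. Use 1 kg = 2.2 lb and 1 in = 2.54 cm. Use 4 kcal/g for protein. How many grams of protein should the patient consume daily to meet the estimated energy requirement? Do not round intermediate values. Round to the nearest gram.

Convert to metric: weight = 119 ÷ 2.2 = 54.0909 kg; height = 65 × 2.54 = 165.1 cm.
Mifflin-St Jeor (female): BMR = 10(54.0909) + 6.25(165.1) − 5(18) − 161 = 540.9091 + 1031.875 − 90 − 161 = 1321.7841 kcal/day.
TEE = 1321.7841 × 1.5 = 1982.6761 kcal/day.
With stress factor 1.2: 1982.6761 × 1.2 = 2379.2114 kcal/day.
Protein energy = 30% × 2379.2114 = 713.7634 kcal.
Protein = 713.7634 ÷ 4 kcal/g = 178.4409 g.

178 g/day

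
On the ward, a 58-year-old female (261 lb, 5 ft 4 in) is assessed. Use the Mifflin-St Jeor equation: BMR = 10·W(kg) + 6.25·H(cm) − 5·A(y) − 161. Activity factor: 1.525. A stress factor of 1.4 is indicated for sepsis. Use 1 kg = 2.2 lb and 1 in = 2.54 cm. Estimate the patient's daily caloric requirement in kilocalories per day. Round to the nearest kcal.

3739 kilocalories per day

Convert to metric: weight = 261 ÷ 2.2 = 118.6364 kg; height = (5×12 + 4) × 2.54 = 64 × 2.54 = 162.56 cm.
Mifflin-St Jeor (female): BMR = 10(118.6364) + 6.25(162.56) − 5(58) − 161 = 1186.3636 + 1016 − 290 − 161 = 1751.3636 kcal/day.
TEE = BMR × activity factor = 1751.3636 × 1.525 = 2670.8295 kcal/day.
Apply stress factor: 2670.8295 × 1.4 = 3739.1614 kcal/day.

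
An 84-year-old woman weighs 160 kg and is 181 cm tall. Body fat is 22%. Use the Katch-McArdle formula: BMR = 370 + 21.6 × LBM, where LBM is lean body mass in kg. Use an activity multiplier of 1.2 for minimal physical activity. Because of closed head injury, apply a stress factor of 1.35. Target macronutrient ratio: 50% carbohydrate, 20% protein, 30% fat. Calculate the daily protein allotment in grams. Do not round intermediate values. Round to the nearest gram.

248 g/day

LBM = 160 × (1 − 0.22) = 124.8 kg. Katch-McArdle: BMR = 370 + 21.6 × 124.8 = 3065.68 kcal/day.
TEE = 3065.68 × 1.2 = 3678.816 kcal/day.
With stress factor 1.35: 3678.816 × 1.35 = 4966.4016 kcal/day.
Protein energy = 20% × 4966.4016 = 993.2803 kcal.
Protein = 993.2803 ÷ 4 kcal/g = 248.3201 g.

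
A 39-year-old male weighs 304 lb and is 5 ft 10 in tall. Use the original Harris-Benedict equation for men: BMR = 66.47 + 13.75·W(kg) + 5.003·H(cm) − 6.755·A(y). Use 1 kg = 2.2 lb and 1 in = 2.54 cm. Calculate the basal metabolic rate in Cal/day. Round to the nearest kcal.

2593 Cal/day

Convert to metric: weight = 304 ÷ 2.2 = 138.1818 kg; height = (5×12 + 10) × 2.54 = 70 × 2.54 = 177.8 cm.
Harris-Benedict: BMR = 66.47 + 13.75(138.1818) + 5.003(177.8) − 6.755(39) = 2592.5584 kcal/day.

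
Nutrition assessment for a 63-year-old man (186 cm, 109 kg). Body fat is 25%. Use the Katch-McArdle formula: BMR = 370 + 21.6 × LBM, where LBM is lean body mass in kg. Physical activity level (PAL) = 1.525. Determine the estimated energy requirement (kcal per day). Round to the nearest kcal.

3257 kcal per day

LBM = 109 × (1 − 0.25) = 81.75 kg. Katch-McArdle: BMR = 370 + 21.6 × 81.75 = 2135.8 kcal/day.
TEE = BMR × activity factor = 2135.8 × 1.525 = 3257.095 kcal/day.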